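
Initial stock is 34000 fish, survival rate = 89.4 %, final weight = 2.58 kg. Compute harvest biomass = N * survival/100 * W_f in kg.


Survivors = 34000 * 89.4/100 = 30396 fish
Harvest biomass = survivors * W_f = 30396 * 2.58 = 78421.68 kg

78421.68 kg


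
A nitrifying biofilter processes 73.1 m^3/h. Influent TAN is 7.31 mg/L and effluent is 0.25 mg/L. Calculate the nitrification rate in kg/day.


Concentration drop: TAN_in - TAN_out = 7.31 - 0.25 = 7.06 mg/L
Hourly TAN removed = Q * dTAN = 73.1 m^3/h * 7.06 mg/L = 516.086 g/h  (m^3/h * mg/L = g/h)
Daily TAN removed = 516.086 * 24 = 12386.064 g/day
Convert to kg/day: 12386.064 / 1000 = 12.386064 kg/day

12.386064 kg/day


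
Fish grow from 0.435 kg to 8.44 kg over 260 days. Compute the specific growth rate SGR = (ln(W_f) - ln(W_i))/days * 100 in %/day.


ln(W_f) = ln(8.44) = 2.1329823
ln(W_i) = ln(0.435) = -0.83240925
ln(W_f) - ln(W_i) = 2.1329823 - -0.83240925 = 2.9653916
SGR = 2.9653916 / 260 * 100 = 1.14054 %/day

1.14054 %/day


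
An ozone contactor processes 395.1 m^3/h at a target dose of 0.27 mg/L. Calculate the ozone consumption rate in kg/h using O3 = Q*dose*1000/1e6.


O3 demand (mg/h) = Q * dose * 1000 = 395.1 * 0.27 * 1000 = 106677 mg/h
Convert mg to kg: 106677 / 1e6 = 0.106677 kg/h

0.106677 kg/h


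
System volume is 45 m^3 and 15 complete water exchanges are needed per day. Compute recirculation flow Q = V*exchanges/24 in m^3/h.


Daily recirculation volume = 45 m^3 * 15 = 675 m^3/day
Flow rate Q = daily volume / 24 h = 675 / 24 = 28.125 m^3/h

28.125 m^3/h


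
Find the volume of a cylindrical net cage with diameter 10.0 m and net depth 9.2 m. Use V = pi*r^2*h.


r = d/2 = 10.0/2 = 5 m
Base area = pi*r^2 = pi*5^2 = 78.539816 m^2
Volume = 78.539816 * 9.2 = 722.566 m^3

722.566 m^3


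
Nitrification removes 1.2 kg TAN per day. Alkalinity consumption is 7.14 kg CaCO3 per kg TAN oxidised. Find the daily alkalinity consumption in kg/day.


Alkalinity factor: 7.14 kg CaCO3 consumed per kg TAN nitrified
alk = 1.2 kg TAN * 7.14 = 8.568 kg CaCO3/day

8.568 kg CaCO3/day


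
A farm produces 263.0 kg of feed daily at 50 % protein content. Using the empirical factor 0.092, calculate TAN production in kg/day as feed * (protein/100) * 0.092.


Protein in feed = 263.0 * 50/100 = 131.5 kg/day
TAN = protein * 0.092 = 131.5 * 0.092 = 12.098 kg/day

12.098 kg/day


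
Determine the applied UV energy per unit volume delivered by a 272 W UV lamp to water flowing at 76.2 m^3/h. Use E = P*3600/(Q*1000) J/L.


Energy delivered per hour = 272 W * 3600 s = 979200 J/h
Volume treated per hour = 76.2 m^3/h * 1000 = 76200 L/h
dose = 979200 / 76200 = 12.8504 J/L

12.8504 J/L


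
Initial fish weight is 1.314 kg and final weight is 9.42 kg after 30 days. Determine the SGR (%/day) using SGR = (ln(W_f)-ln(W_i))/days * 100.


ln(W_f) = ln(9.42) = 2.2428351
ln(W_i) = ln(1.314) = 0.27307592
ln(W_f) - ln(W_i) = 2.2428351 - 0.27307592 = 1.9697592
SGR = 1.9697592 / 30 * 100 = 6.56586 %/day

6.56586 %/day


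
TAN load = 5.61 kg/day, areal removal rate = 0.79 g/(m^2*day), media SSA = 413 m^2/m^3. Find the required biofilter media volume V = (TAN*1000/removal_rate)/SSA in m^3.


A = 5.61*1000 / 0.79 = 7101.2658 m^2
V = 7101.2658 / 413 = 17.1943

17.1943 m^3


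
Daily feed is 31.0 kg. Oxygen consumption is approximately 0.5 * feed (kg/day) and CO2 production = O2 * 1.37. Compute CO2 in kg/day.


O2 = 31.0 * 0.5 = 15.5
CO2 = 15.5 * 1.37 = 21.235

21.235 kg/day


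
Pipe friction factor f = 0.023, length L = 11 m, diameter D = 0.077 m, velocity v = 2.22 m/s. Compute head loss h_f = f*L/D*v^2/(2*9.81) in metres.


v^2 = 2.22^2 = 4.9284 m^2/s^2
L/D = 11/0.077 = 142.85714
h_f = f*(L/D)*v^2/(2g) = 0.023 * 142.85714 * 4.9284 / 19.62 = 0.825347 m

0.825347 m


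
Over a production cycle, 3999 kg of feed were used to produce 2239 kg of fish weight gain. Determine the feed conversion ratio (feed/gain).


FCR = feed consumed / weight gained
FCR = 3999 kg / 2239 kg = 1.78607

1.78607


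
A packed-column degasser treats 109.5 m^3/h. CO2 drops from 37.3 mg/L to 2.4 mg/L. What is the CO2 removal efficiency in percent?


CO2_out / CO2_in = 2.4 / 37.3 = 0.064343164
Fraction remaining = 0.064343164
efficiency = (1 - 0.064343164) * 100 = 93.5657 %

93.5657 %


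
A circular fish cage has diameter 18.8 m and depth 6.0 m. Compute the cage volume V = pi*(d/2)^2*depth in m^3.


r = d/2 = 18.8/2 = 9.4 m
Base area = pi*r^2 = pi*9.4^2 = 277.59113 m^2
Volume = 277.59113 * 6.0 = 1665.55 m^3

1665.55 m^3


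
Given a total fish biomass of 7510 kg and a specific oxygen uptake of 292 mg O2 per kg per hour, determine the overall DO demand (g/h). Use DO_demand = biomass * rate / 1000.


Total O2 consumption (mg/h) = 7510 kg * 292 mg/(kg*h) = 2192920 mg/h
Convert to g/h: 2192920 / 1000 = 2192.92 g/h

2192.92 g/h


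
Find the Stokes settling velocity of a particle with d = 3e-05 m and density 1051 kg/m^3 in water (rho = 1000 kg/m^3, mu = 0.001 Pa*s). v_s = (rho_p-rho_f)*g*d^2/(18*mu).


Density difference: rho_p - rho_f = 1051 - 1000 = 51 kg/m^3
d^2 = (3e-05)^2 = 9e-10 m^2
Numerator = (rho_p - rho_f) * g * d^2 = 51 * 9.81 * 9e-10 = 4.50279e-07
Denominator = 18 * mu = 18 * 0.001 = 0.018
v_s = 4.50279e-07 / 0.018 = 2.50155e-05 m/s
Check: Re = rho_f * v_s * d / mu = 1000 * 2.50155e-05 * 3e-05 / 0.001 = 7.5e-04 < 1, so Stokes' law applies.

2.50155e-05 m/s


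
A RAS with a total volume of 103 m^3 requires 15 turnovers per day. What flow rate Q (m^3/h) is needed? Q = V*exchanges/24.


Daily recirculation volume = 103 m^3 * 15 = 1545 m^3/day
Flow rate Q = daily volume / 24 h = 1545 / 24 = 64.375 m^3/h

64.375 m^3/h


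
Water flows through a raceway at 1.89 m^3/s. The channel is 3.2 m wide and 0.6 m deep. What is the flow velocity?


Cross-sectional area = W * d = 3.2 * 0.6 = 1.92 m^2
Velocity = Q / A = 1.89 / 1.92 = 0.984375 m/s

0.984375 m/s


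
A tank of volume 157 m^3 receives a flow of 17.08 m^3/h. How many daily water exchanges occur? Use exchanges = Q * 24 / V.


Daily flow volume = 17.08 m^3/h * 24 h = 409.92 m^3/day
Exchanges = daily flow / tank volume = 409.92 / 157 = 2.61096 exchanges/day

2.61096 exchanges/day


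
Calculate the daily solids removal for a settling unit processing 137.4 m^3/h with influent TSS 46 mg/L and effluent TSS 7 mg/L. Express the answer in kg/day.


Concentration drop: TSS_in - TSS_out = 46 - 7 = 39 mg/L
Hourly solids removed = Q * dTSS = 137.4 m^3/h * 39 mg/L = 5358.6 g/h  (m^3/h * mg/L = g/h)
Daily solids removed = 5358.6 * 24 = 128606.4 g/day
Convert g to kg: 128606.4 / 1000 = 128.6064 kg/day

128.6064 kg/day


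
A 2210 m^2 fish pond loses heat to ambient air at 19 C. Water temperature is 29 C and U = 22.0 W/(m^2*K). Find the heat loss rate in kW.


Temperature difference dT = 29 - 19 = 10 K
Heat loss (W) = U * A * dT = 22.0 * 2210 * 10 = 486200 W
Convert to kW: 486200 / 1000 = 486.2 kW

486.2 kW


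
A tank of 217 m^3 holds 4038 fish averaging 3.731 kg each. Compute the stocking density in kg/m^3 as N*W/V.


Total biomass = 4038 fish * 3.731 kg = 15065.778 kg
Density = total biomass / volume = 15065.778 / 217 = 69.4275 kg/m^3

69.4275 kg/m^3


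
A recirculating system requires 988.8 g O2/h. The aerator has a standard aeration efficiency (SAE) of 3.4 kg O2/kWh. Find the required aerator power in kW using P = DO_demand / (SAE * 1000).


SAE in g O2/kWh = 3.4 * 1000 = 3400 g/kWh
P = DO_demand / SAE_g = 988.8 / 3400 = 0.290824 kW

0.290824 kW


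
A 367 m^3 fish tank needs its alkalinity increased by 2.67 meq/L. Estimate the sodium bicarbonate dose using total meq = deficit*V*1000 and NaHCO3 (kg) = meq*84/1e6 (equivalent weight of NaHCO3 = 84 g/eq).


Tank volume in L = 367 m^3 * 1000 = 367000 L
Total meq required = 2.67 meq/L * 367000 L = 979890 meq
NaHCO3 mass = 979890 meq * 84 mg/meq / 1e6 = 82.3108 kg

82.3108 kg


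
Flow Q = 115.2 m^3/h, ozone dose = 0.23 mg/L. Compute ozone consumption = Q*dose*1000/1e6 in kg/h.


O3 demand (mg/h) = Q * dose * 1000 = 115.2 * 0.23 * 1000 = 26496 mg/h
Convert mg to kg: 26496 / 1e6 = 0.026496 kg/h

0.026496 kg/h


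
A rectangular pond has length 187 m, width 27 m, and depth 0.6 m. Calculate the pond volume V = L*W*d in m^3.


Base area = L * W = 187 * 27 = 5049 m^2
Volume = area * depth = 5049 * 0.6 = 3029.4 m^3

3029.4 m^3


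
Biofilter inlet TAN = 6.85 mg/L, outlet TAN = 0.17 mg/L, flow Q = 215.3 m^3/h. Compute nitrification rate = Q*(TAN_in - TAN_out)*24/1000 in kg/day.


Concentration drop: TAN_in - TAN_out = 6.85 - 0.17 = 6.68 mg/L
Hourly TAN removed = Q * dTAN = 215.3 m^3/h * 6.68 mg/L = 1438.204 g/h  (m^3/h * mg/L = g/h)
Daily TAN removed = 1438.204 * 24 = 34516.896 g/day
Convert to kg/day: 34516.896 / 1000 = 34.516896 kg/day

34.516896 kg/day


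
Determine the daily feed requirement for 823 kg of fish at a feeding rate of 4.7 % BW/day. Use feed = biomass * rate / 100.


Feeding rate fraction = 4.7% / 100 = 0.047
Daily feed = 823 kg * 0.047 = 38.681 kg/day

38.681 kg/day


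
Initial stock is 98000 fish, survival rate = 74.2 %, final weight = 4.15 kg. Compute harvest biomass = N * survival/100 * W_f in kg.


Survivors = 98000 * 74.2/100 = 72716 fish
Harvest biomass = survivors * W_f = 72716 * 4.15 = 301771.4 kg

301771.4 kg


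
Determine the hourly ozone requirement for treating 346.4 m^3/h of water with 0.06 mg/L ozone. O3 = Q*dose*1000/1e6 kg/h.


O3 demand (mg/h) = Q * dose * 1000 = 346.4 * 0.06 * 1000 = 20784 mg/h
Convert mg to kg: 20784 / 1e6 = 0.020784 kg/h

0.020784 kg/h


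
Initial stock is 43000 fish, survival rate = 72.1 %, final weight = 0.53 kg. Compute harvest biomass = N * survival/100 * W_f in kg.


Survivors = 43000 * 72.1/100 = 31003 fish
Harvest biomass = survivors * W_f = 31003 * 0.53 = 16431.59 kg

16431.59 kg


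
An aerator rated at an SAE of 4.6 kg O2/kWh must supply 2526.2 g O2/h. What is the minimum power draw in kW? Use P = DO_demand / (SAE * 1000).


SAE in g O2/kWh = 4.6 * 1000 = 4600 g/kWh
P = DO_demand / SAE_g = 2526.2 / 4600 = 0.549174 kW

0.549174 kW


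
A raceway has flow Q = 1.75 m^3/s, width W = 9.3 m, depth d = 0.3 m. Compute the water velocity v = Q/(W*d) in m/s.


Cross-sectional area = W * d = 9.3 * 0.3 = 2.79 m^2
Velocity = Q / A = 1.75 / 2.79 = 0.62724 m/s

0.62724 m/s


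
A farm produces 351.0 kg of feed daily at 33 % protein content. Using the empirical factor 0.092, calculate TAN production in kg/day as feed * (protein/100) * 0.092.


Protein in feed = 351.0 * 33/100 = 115.83 kg/day
TAN = protein * 0.092 = 115.83 * 0.092 = 10.65636 kg/day

10.65636 kg/day


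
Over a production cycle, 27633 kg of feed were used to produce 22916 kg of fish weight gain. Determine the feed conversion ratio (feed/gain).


FCR = feed consumed / weight gained
FCR = 27633 kg / 22916 kg = 1.20584

1.20584


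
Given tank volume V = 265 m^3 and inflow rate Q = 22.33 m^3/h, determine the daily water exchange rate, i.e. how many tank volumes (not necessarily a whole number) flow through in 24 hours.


Daily flow volume = 22.33 m^3/h * 24 h = 535.92 m^3/day
Exchanges = daily flow / tank volume = 535.92 / 265 = 2.02234 exchanges/day

2.02234 exchanges/day


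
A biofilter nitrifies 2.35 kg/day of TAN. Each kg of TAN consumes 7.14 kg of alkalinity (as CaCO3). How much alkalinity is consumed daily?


Alkalinity factor: 7.14 kg CaCO3 consumed per kg TAN nitrified
alk = 2.35 kg TAN * 7.14 = 16.779 kg CaCO3/day

16.779 kg CaCO3/day


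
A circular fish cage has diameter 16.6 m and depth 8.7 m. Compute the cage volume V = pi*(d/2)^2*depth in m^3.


r = d/2 = 16.6/2 = 8.3 m
Base area = pi*r^2 = pi*8.3^2 = 216.42432 m^2
Volume = 216.42432 * 8.7 = 1882.89 m^3

1882.89 m^3


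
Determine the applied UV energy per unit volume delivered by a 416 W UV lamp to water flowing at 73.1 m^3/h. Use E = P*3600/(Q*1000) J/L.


Energy delivered per hour = 416 W * 3600 s = 1497600 J/h
Volume treated per hour = 73.1 m^3/h * 1000 = 73100 L/h
dose = 1497600 / 73100 = 20.487 J/L

20.487 J/L


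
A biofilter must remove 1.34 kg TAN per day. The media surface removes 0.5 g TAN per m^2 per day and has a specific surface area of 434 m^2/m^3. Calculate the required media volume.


A = 1.34*1000 / 0.5 = 2680 m^2
V = 2680 / 434 = 6.17512

6.17512 m^3


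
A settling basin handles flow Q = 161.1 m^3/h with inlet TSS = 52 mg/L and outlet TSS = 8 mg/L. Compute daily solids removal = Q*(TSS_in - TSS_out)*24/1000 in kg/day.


Concentration drop: TSS_in - TSS_out = 52 - 8 = 44 mg/L
Hourly solids removed = Q * dTSS = 161.1 m^3/h * 44 mg/L = 7088.4 g/h  (m^3/h * mg/L = g/h)
Daily solids removed = 7088.4 * 24 = 170121.6 g/day
Convert g to kg: 170121.6 / 1000 = 170.1216 kg/day

170.1216 kg/day


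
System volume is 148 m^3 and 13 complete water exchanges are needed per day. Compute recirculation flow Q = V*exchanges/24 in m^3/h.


Daily recirculation volume = 148 m^3 * 13 = 1924 m^3/day
Flow rate Q = daily volume / 24 h = 1924 / 24 = 80.1667 m^3/h

80.1667 m^3/h


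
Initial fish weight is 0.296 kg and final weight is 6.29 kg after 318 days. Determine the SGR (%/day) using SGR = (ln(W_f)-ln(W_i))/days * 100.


ln(W_f) = ln(6.29) = 1.8389611
ln(W_i) = ln(0.296) = -1.2173958
ln(W_f) - ln(W_i) = 1.8389611 - -1.2173958 = 3.0563569
SGR = 3.0563569 / 318 * 100 = 0.961119 %/day

0.961119 %/day


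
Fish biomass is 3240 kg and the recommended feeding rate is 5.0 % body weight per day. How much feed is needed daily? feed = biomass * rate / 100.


Feeding rate fraction = 5.0% / 100 = 0.05
Daily feed = 3240 kg * 0.05 = 162 kg/day

162 kg/day


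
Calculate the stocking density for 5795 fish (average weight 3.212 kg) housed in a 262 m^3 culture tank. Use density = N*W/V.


Total biomass = 5795 fish * 3.212 kg = 18613.54 kg
Density = total biomass / volume = 18613.54 / 262 = 71.044 kg/m^3

71.044 kg/m^3


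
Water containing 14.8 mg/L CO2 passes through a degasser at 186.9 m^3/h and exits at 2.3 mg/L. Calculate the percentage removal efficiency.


CO2_out / CO2_in = 2.3 / 14.8 = 0.15540541
Fraction remaining = 0.15540541
efficiency = (1 - 0.15540541) * 100 = 84.4595 %

84.4595 %


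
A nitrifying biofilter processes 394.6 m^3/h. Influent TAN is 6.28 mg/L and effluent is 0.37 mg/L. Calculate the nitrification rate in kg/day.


Concentration drop: TAN_in - TAN_out = 6.28 - 0.37 = 5.91 mg/L
Hourly TAN removed = Q * dTAN = 394.6 m^3/h * 5.91 mg/L = 2332.086 g/h  (m^3/h * mg/L = g/h)
Daily TAN removed = 2332.086 * 24 = 55970.064 g/day
Convert to kg/day: 55970.064 / 1000 = 55.970064 kg/day

55.970064 kg/day


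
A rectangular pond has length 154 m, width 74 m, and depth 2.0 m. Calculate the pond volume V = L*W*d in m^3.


Base area = L * W = 154 * 74 = 11396 m^2
Volume = area * depth = 11396 * 2.0 = 22792 m^3

22792 m^3


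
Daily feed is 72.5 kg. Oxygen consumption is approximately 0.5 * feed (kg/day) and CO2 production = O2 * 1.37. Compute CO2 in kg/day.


O2 = 72.5 * 0.5 = 36.25
CO2 = 36.25 * 1.37 = 49.6625

49.6625 kg/day


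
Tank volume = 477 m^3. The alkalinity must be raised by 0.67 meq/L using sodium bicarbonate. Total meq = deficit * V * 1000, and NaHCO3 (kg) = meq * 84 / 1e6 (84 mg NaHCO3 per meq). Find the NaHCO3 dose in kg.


Tank volume in L = 477 m^3 * 1000 = 477000 L
Total meq required = 0.67 meq/L * 477000 L = 319590 meq
NaHCO3 mass = 319590 meq * 84 mg/meq / 1e6 = 26.8456 kg

26.8456 kg


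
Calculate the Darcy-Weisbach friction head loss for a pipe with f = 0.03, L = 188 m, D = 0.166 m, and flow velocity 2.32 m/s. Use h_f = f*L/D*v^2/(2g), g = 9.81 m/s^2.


v^2 = 2.32^2 = 5.3824 m^2/s^2
L/D = 188/0.166 = 1132.5301
h_f = f*(L/D)*v^2/(2g) = 0.03 * 1132.5301 * 5.3824 / 19.62 = 9.32069 m

9.32069 m


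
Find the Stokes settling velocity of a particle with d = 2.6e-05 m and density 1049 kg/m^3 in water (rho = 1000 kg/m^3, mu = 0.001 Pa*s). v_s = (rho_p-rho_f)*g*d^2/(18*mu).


Density difference: rho_p - rho_f = 1049 - 1000 = 49 kg/m^3
d^2 = (2.6e-05)^2 = 6.76e-10 m^2
Numerator = (rho_p - rho_f) * g * d^2 = 49 * 9.81 * 6.76e-10 = 3.2494644e-07
Denominator = 18 * mu = 18 * 0.001 = 0.018
v_s = 3.2494644e-07 / 0.018 = 1.80526e-05 m/s
Check: Re = rho_f * v_s * d / mu = 1000 * 1.80526e-05 * 2.6e-05 / 0.001 = 4.69e-04 < 1, so Stokes' law applies.

1.80526e-05 m/s


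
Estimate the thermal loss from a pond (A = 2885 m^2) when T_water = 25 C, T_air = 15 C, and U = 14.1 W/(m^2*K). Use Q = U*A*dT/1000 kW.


Temperature difference dT = 25 - 15 = 10 K
Heat loss (W) = U * A * dT = 14.1 * 2885 * 10 = 406785 W
Convert to kW: 406785 / 1000 = 406.785 kW

406.785 kW


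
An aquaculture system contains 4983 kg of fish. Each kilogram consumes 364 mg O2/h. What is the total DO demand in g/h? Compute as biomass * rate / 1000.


Total O2 consumption (mg/h) = 4983 kg * 364 mg/(kg*h) = 1813812 mg/h
Convert to g/h: 1813812 / 1000 = 1813.812 g/h

1813.812 g/h


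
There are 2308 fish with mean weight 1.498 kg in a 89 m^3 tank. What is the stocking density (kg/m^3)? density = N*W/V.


Total biomass = 2308 fish * 1.498 kg = 3457.384 kg
Density = total biomass / volume = 3457.384 / 89 = 38.847 kg/m^3

38.847 kg/m^3


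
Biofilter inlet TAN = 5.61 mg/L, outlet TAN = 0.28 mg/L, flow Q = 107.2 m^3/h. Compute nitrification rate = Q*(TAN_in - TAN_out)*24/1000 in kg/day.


Concentration drop: TAN_in - TAN_out = 5.61 - 0.28 = 5.33 mg/L
Hourly TAN removed = Q * dTAN = 107.2 m^3/h * 5.33 mg/L = 571.376 g/h  (m^3/h * mg/L = g/h)
Daily TAN removed = 571.376 * 24 = 13713.024 g/day
Convert to kg/day: 13713.024 / 1000 = 13.713024 kg/day

13.713024 kg/day


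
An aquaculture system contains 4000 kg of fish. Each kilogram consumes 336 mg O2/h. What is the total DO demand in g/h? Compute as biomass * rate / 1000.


Total O2 consumption (mg/h) = 4000 kg * 336 mg/(kg*h) = 1344000 mg/h
Convert to g/h: 1344000 / 1000 = 1344 g/h

1344 g/h


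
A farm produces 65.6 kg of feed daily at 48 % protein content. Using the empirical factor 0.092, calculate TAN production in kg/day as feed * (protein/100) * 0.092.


Protein in feed = 65.6 * 48/100 = 31.488 kg/day
TAN = protein * 0.092 = 31.488 * 0.092 = 2.896896 kg/day

2.896896 kg/day


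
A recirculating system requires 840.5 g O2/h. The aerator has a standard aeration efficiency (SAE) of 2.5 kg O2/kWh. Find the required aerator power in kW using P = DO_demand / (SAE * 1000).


SAE in g O2/kWh = 2.5 * 1000 = 2500 g/kWh
P = DO_demand / SAE_g = 840.5 / 2500 = 0.3362 kW

0.3362 kW


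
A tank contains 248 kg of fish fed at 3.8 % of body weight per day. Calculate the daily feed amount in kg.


Feeding rate fraction = 3.8% / 100 = 0.038
Daily feed = 248 kg * 0.038 = 9.424 kg/day

9.424 kg/day


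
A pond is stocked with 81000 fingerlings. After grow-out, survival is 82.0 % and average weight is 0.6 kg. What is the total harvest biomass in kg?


Survivors = 81000 * 82.0/100 = 66420 fish
Harvest biomass = survivors * W_f = 66420 * 0.6 = 39852 kg

39852 kg


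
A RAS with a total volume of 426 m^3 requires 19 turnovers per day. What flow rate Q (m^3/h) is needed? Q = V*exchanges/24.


Daily recirculation volume = 426 m^3 * 19 = 8094 m^3/day
Flow rate Q = daily volume / 24 h = 8094 / 24 = 337.25 m^3/h

337.25 m^3/h


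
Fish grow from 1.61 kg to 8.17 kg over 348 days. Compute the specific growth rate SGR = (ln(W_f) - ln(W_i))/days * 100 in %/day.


ln(W_f) = ln(8.17) = 2.1004689
ln(W_i) = ln(1.61) = 0.47623418
ln(W_f) - ln(W_i) = 2.1004689 - 0.47623418 = 1.6242347
SGR = 1.6242347 / 348 * 100 = 0.466734 %/day

0.466734 %/day


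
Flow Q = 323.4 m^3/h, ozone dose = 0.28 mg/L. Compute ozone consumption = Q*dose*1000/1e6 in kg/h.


O3 demand (mg/h) = Q * dose * 1000 = 323.4 * 0.28 * 1000 = 90552 mg/h
Convert mg to kg: 90552 / 1e6 = 0.090552 kg/h

0.090552 kg/h


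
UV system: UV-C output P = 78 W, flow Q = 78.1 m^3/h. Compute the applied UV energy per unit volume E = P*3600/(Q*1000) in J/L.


Energy delivered per hour = 78 W * 3600 s = 280800 J/h
Volume treated per hour = 78.1 m^3/h * 1000 = 78100 L/h
dose = 280800 / 78100 = 3.59539 J/L

3.59539 J/L


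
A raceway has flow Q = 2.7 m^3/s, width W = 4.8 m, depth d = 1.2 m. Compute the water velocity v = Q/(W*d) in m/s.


Cross-sectional area = W * d = 4.8 * 1.2 = 5.76 m^2
Velocity = Q / A = 2.7 / 5.76 = 0.46875 m/s

0.46875 m/s


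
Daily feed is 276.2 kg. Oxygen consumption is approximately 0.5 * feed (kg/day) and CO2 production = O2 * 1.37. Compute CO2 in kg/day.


O2 = 276.2 * 0.5 = 138.1
CO2 = 138.1 * 1.37 = 189.197

189.197 kg/day


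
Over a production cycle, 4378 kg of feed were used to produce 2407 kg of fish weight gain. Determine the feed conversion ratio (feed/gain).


FCR = feed consumed / weight gained
FCR = 4378 kg / 2407 kg = 1.81886

1.81886


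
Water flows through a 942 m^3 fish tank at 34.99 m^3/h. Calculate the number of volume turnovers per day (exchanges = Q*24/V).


Daily flow volume = 34.99 m^3/h * 24 h = 839.76 m^3/day
Exchanges = daily flow / tank volume = 839.76 / 942 = 0.891465 exchanges/day

0.891465 exchanges/day


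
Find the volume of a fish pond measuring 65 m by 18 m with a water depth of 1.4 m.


Base area = L * W = 65 * 18 = 1170 m^2
Volume = area * depth = 1170 * 1.4 = 1638 m^3

1638 m^3


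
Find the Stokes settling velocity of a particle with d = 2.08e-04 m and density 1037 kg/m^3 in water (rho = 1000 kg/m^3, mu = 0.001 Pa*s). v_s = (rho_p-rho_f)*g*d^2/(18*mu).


Density difference: rho_p - rho_f = 1037 - 1000 = 37 kg/m^3
d^2 = (2.08e-04)^2 = 4.3264e-08 m^2
Numerator = (rho_p - rho_f) * g * d^2 = 37 * 9.81 * 4.3264e-08 = 1.5703534e-05
Denominator = 18 * mu = 18 * 0.001 = 0.018
v_s = 1.5703534e-05 / 0.018 = 8.72419e-04 m/s
Check: Re = rho_f * v_s * d / mu = 1000 * 8.72419e-04 * 2.08e-04 / 0.001 = 0.181 < 1, so Stokes' law applies.

8.72419e-04 m/s


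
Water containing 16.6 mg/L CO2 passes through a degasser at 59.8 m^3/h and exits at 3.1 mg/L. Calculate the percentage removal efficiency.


CO2_out / CO2_in = 3.1 / 16.6 = 0.18674699
Fraction remaining = 0.18674699
efficiency = (1 - 0.18674699) * 100 = 81.3253 %

81.3253 %


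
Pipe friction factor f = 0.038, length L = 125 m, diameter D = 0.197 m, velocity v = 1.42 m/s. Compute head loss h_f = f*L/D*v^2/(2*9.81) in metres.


v^2 = 1.42^2 = 2.0164 m^2/s^2
L/D = 125/0.197 = 634.51777
h_f = f*(L/D)*v^2/(2g) = 0.038 * 634.51777 * 2.0164 / 19.62 = 2.47802 m

2.47802 m


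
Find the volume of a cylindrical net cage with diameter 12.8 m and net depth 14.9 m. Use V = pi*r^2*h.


r = d/2 = 12.8/2 = 6.4 m
Base area = pi*r^2 = pi*6.4^2 = 128.67964 m^2
Volume = 128.67964 * 14.9 = 1917.33 m^3

1917.33 m^3


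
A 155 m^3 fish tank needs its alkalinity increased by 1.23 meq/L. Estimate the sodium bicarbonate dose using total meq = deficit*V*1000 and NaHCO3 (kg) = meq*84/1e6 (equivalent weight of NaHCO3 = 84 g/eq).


Tank volume in L = 155 m^3 * 1000 = 155000 L
Total meq required = 1.23 meq/L * 155000 L = 190650 meq
NaHCO3 mass = 190650 meq * 84 mg/meq / 1e6 = 16.0146 kg

16.0146 kg


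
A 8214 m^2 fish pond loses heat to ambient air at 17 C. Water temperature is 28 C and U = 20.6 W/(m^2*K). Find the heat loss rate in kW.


Temperature difference dT = 28 - 17 = 11 K
Heat loss (W) = U * A * dT = 20.6 * 8214 * 11 = 1861292.4 W
Convert to kW: 1861292.4 / 1000 = 1861.2924 kW

1861.2924 kW


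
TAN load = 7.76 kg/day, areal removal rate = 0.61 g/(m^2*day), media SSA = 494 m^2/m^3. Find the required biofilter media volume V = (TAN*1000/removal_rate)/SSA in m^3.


A = 7.76*1000 / 0.61 = 12721.311 m^2
V = 12721.311 / 494 = 25.7516

25.7516 m^3


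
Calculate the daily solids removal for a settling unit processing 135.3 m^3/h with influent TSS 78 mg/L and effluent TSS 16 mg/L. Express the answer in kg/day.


Concentration drop: TSS_in - TSS_out = 78 - 16 = 62 mg/L
Hourly solids removed = Q * dTSS = 135.3 m^3/h * 62 mg/L = 8388.6 g/h  (m^3/h * mg/L = g/h)
Daily solids removed = 8388.6 * 24 = 201326.4 g/day
Convert g to kg: 201326.4 / 1000 = 201.3264 kg/day

201.3264 kg/day


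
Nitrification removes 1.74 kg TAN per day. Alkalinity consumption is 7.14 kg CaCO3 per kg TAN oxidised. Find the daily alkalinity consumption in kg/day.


Alkalinity factor: 7.14 kg CaCO3 consumed per kg TAN nitrified
alk = 1.74 kg TAN * 7.14 = 12.4236 kg CaCO3/day

12.4236 kg CaCO3/day


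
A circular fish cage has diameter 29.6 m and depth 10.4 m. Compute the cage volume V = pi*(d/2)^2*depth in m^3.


r = d/2 = 29.6/2 = 14.8 m
Base area = pi*r^2 = pi*14.8^2 = 688.13445 m^2
Volume = 688.13445 * 10.4 = 7156.6 m^3

7156.6 m^3


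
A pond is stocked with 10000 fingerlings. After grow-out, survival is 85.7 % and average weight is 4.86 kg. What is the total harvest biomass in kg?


Survivors = 10000 * 85.7/100 = 8570 fish
Harvest biomass = survivors * W_f = 8570 * 4.86 = 41650.2 kg

41650.2 kg


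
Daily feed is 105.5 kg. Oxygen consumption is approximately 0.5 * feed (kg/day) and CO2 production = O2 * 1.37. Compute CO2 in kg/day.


O2 = 105.5 * 0.5 = 52.75
CO2 = 52.75 * 1.37 = 72.2675

72.2675 kg/day


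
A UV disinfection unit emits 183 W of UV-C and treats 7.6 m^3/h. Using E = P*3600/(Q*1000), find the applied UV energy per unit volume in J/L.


Energy delivered per hour = 183 W * 3600 s = 658800 J/h
Volume treated per hour = 7.6 m^3/h * 1000 = 7600 L/h
dose = 658800 / 7600 = 86.6842 J/L

86.6842 J/L


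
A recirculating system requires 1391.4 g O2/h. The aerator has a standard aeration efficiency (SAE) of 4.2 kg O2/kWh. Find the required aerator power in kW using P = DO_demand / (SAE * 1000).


SAE in g O2/kWh = 4.2 * 1000 = 4200 g/kWh
P = DO_demand / SAE_g = 1391.4 / 4200 = 0.331286 kW

0.331286 kW


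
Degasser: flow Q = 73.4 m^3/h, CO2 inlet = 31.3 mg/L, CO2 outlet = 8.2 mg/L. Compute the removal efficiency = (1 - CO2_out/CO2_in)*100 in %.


CO2_out / CO2_in = 8.2 / 31.3 = 0.26198083
Fraction remaining = 0.26198083
efficiency = (1 - 0.26198083) * 100 = 73.8019 %

73.8019 %


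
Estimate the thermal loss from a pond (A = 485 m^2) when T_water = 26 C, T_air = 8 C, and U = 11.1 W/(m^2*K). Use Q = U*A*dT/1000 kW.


Temperature difference dT = 26 - 8 = 18 K
Heat loss (W) = U * A * dT = 11.1 * 485 * 18 = 96903 W
Convert to kW: 96903 / 1000 = 96.903 kW

96.903 kW


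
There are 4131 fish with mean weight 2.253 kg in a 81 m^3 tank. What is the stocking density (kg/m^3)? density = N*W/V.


Total biomass = 4131 fish * 2.253 kg = 9307.143 kg
Density = total biomass / volume = 9307.143 / 81 = 114.903 kg/m^3

114.903 kg/m^3


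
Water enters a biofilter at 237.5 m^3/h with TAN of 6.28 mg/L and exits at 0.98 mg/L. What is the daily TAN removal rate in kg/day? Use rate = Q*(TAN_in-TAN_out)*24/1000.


Concentration drop: TAN_in - TAN_out = 6.28 - 0.98 = 5.3 mg/L
Hourly TAN removed = Q * dTAN = 237.5 m^3/h * 5.3 mg/L = 1258.75 g/h  (m^3/h * mg/L = g/h)
Daily TAN removed = 1258.75 * 24 = 30210 g/day
Convert to kg/day: 30210 / 1000 = 30.21 kg/day

30.21 kg/day


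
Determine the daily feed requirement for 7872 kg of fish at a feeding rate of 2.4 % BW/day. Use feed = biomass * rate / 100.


Feeding rate fraction = 2.4% / 100 = 0.024
Daily feed = 7872 kg * 0.024 = 188.928 kg/day

188.928 kg/day


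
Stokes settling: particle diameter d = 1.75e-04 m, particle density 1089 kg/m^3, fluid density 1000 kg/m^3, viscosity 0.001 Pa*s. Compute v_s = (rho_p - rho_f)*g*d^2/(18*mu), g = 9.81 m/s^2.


Density difference: rho_p - rho_f = 1089 - 1000 = 89 kg/m^3
d^2 = (1.75e-04)^2 = 3.0625e-08 m^2
Numerator = (rho_p - rho_f) * g * d^2 = 89 * 9.81 * 3.0625e-08 = 2.6738381e-05
Denominator = 18 * mu = 18 * 0.001 = 0.018
v_s = 2.6738381e-05 / 0.018 = 0.00148547 m/s
Check: Re = rho_f * v_s * d / mu = 1000 * 0.00148547 * 1.75e-04 / 0.001 = 0.26 < 1, so Stokes' law applies.

0.00148547 m/s


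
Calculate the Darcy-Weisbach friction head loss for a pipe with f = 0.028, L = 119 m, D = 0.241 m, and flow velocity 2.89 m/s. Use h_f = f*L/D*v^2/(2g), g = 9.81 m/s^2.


v^2 = 2.89^2 = 8.3521 m^2/s^2
L/D = 119/0.241 = 493.77593
h_f = f*(L/D)*v^2/(2g) = 0.028 * 493.77593 * 8.3521 / 19.62 = 5.88552 m

5.88552 m


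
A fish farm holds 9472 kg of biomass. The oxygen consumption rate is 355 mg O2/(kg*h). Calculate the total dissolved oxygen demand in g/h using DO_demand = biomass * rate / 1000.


Total O2 consumption (mg/h) = 9472 kg * 355 mg/(kg*h) = 3362560 mg/h
Convert to g/h: 3362560 / 1000 = 3362.56 g/h

3362.56 g/h


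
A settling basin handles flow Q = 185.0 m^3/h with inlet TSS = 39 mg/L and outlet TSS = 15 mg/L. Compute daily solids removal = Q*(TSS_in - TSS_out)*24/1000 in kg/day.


Concentration drop: TSS_in - TSS_out = 39 - 15 = 24 mg/L
Hourly solids removed = Q * dTSS = 185.0 m^3/h * 24 mg/L = 4440 g/h  (m^3/h * mg/L = g/h)
Daily solids removed = 4440 * 24 = 106560 g/day
Convert g to kg: 106560 / 1000 = 106.56 kg/day

106.56 kg/day


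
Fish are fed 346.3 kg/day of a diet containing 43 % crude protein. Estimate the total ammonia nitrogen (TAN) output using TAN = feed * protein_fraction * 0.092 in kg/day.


Protein in feed = 346.3 * 43/100 = 148.909 kg/day
TAN = protein * 0.092 = 148.909 * 0.092 = 13.699628 kg/day

13.699628 kg/day


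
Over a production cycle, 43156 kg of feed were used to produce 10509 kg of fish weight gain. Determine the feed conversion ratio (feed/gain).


FCR = feed consumed / weight gained
FCR = 43156 kg / 10509 kg = 4.10658

4.10658


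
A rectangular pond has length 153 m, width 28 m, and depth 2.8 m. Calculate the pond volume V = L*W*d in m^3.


Base area = L * W = 153 * 28 = 4284 m^2
Volume = area * depth = 4284 * 2.8 = 11995.2 m^3

11995.2 m^3


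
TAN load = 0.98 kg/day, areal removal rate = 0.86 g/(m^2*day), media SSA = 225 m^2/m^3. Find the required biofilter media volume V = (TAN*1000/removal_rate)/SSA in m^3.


A = 0.98*1000 / 0.86 = 1139.5349 m^2
V = 1139.5349 / 225 = 5.0646

5.0646 m^3


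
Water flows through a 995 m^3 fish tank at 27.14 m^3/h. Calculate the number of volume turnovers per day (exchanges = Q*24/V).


Daily flow volume = 27.14 m^3/h * 24 h = 651.36 m^3/day
Exchanges = daily flow / tank volume = 651.36 / 995 = 0.654633 exchanges/day

0.654633 exchanges/day


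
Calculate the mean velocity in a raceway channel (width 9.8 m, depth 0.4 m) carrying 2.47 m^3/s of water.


Cross-sectional area = W * d = 9.8 * 0.4 = 3.92 m^2
Velocity = Q / A = 2.47 / 3.92 = 0.630102 m/s

0.630102 m/s


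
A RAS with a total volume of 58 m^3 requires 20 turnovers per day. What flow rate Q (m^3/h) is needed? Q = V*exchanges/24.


Daily recirculation volume = 58 m^3 * 20 = 1160 m^3/day
Flow rate Q = daily volume / 24 h = 1160 / 24 = 48.3333 m^3/h

48.3333 m^3/h


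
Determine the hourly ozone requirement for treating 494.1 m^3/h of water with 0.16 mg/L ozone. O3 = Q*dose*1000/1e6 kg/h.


O3 demand (mg/h) = Q * dose * 1000 = 494.1 * 0.16 * 1000 = 79056 mg/h
Convert mg to kg: 79056 / 1e6 = 0.079056 kg/h

0.079056 kg/h


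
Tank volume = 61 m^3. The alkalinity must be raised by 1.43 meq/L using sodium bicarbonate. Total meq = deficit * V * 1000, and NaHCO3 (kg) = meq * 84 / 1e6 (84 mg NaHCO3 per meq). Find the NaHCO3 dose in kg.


Tank volume in L = 61 m^3 * 1000 = 61000 L
Total meq required = 1.43 meq/L * 61000 L = 87230 meq
NaHCO3 mass = 87230 meq * 84 mg/meq / 1e6 = 7.32732 kg

7.32732 kg


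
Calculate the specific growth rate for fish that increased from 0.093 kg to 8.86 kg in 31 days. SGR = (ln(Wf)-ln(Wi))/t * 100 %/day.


ln(W_f) = ln(8.86) = 2.1815468
ln(W_i) = ln(0.093) = -2.3751558
ln(W_f) - ln(W_i) = 2.1815468 - -2.3751558 = 4.5567026
SGR = 4.5567026 / 31 * 100 = 14.699 %/day

14.699 %/day


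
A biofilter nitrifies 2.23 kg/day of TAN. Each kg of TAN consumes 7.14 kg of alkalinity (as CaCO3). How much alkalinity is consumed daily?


Alkalinity factor: 7.14 kg CaCO3 consumed per kg TAN nitrified
alk = 2.23 kg TAN * 7.14 = 15.9222 kg CaCO3/day

15.9222 kg CaCO3/day


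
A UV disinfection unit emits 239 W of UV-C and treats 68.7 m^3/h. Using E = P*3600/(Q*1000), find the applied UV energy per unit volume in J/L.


Energy delivered per hour = 239 W * 3600 s = 860400 J/h
Volume treated per hour = 68.7 m^3/h * 1000 = 68700 L/h
dose = 860400 / 68700 = 12.524 J/L

12.524 J/L


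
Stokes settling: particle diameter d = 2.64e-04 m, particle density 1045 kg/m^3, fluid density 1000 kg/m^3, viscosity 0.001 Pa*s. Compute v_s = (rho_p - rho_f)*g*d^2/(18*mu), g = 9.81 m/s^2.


Density difference: rho_p - rho_f = 1045 - 1000 = 45 kg/m^3
d^2 = (2.64e-04)^2 = 6.9696e-08 m^2
Numerator = (rho_p - rho_f) * g * d^2 = 45 * 9.81 * 6.9696e-08 = 3.0767299e-05
Denominator = 18 * mu = 18 * 0.001 = 0.018
v_s = 3.0767299e-05 / 0.018 = 0.00170929 m/s
Check: Re = rho_f * v_s * d / mu = 1000 * 0.00170929 * 2.64e-04 / 0.001 = 0.451 < 1, so Stokes' law applies.

0.00170929 m/s


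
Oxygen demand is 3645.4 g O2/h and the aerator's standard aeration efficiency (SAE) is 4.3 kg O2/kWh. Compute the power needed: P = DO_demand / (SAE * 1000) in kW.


SAE in g O2/kWh = 4.3 * 1000 = 4300 g/kWh
P = DO_demand / SAE_g = 3645.4 / 4300 = 0.847767 kW

0.847767 kW


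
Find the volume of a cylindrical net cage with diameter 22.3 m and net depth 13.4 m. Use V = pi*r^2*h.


r = d/2 = 22.3/2 = 11.15 m
Base area = pi*r^2 = pi*11.15^2 = 390.57065 m^2
Volume = 390.57065 * 13.4 = 5233.65 m^3

5233.65 m^3


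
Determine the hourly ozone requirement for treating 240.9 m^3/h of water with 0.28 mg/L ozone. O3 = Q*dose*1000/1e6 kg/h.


O3 demand (mg/h) = Q * dose * 1000 = 240.9 * 0.28 * 1000 = 67452 mg/h
Convert mg to kg: 67452 / 1e6 = 0.067452 kg/h

0.067452 kg/h


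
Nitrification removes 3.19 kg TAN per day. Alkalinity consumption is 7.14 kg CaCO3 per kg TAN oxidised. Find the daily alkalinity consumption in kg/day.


Alkalinity factor: 7.14 kg CaCO3 consumed per kg TAN nitrified
alk = 3.19 kg TAN * 7.14 = 22.7766 kg CaCO3/day

22.7766 kg CaCO3/day


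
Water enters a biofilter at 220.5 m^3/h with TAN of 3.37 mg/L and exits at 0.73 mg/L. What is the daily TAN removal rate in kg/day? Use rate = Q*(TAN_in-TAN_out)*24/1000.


Concentration drop: TAN_in - TAN_out = 3.37 - 0.73 = 2.64 mg/L
Hourly TAN removed = Q * dTAN = 220.5 m^3/h * 2.64 mg/L = 582.12 g/h  (m^3/h * mg/L = g/h)
Daily TAN removed = 582.12 * 24 = 13970.88 g/day
Convert to kg/day: 13970.88 / 1000 = 13.97088 kg/day

13.97088 kg/day


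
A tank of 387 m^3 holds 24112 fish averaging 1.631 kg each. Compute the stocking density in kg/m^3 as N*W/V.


Total biomass = 24112 fish * 1.631 kg = 39326.672 kg
Density = total biomass / volume = 39326.672 / 387 = 101.619 kg/m^3

101.619 kg/m^3


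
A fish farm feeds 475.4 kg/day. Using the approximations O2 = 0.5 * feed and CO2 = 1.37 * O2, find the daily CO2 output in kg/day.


O2 = 475.4 * 0.5 = 237.7
CO2 = 237.7 * 1.37 = 325.649

325.649 kg/day


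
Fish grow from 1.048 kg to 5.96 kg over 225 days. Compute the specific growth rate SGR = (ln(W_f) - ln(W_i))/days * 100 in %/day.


ln(W_f) = ln(5.96) = 1.7850705
ln(W_i) = ln(1.048) = 0.046883586
ln(W_f) - ln(W_i) = 1.7850705 - 0.046883586 = 1.7381869
SGR = 1.7381869 / 225 * 100 = 0.772528 %/day

0.772528 %/day


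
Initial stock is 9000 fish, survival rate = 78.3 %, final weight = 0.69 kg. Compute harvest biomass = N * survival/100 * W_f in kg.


Survivors = 9000 * 78.3/100 = 7047 fish
Harvest biomass = survivors * W_f = 7047 * 0.69 = 4862.43 kg

4862.43 kg


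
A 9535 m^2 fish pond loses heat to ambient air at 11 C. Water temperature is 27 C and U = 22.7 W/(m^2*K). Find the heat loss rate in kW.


Temperature difference dT = 27 - 11 = 16 K
Heat loss (W) = U * A * dT = 22.7 * 9535 * 16 = 3463112 W
Convert to kW: 3463112 / 1000 = 3463.112 kW

3463.112 kW


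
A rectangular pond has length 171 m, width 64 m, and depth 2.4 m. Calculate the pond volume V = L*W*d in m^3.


Base area = L * W = 171 * 64 = 10944 m^2
Volume = area * depth = 10944 * 2.4 = 26265.6 m^3

26265.6 m^3


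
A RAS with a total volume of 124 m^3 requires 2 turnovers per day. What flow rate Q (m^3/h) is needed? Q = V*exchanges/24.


Daily recirculation volume = 124 m^3 * 2 = 248 m^3/day
Flow rate Q = daily volume / 24 h = 248 / 24 = 10.3333 m^3/h

10.3333 m^3/h


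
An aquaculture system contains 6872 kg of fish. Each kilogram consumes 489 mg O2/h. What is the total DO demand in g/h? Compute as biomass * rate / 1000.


Total O2 consumption (mg/h) = 6872 kg * 489 mg/(kg*h) = 3360408 mg/h
Convert to g/h: 3360408 / 1000 = 3360.408 g/h

3360.408 g/h


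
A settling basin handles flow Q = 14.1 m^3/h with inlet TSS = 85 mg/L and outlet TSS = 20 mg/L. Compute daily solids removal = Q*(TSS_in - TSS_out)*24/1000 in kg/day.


Concentration drop: TSS_in - TSS_out = 85 - 20 = 65 mg/L
Hourly solids removed = Q * dTSS = 14.1 m^3/h * 65 mg/L = 916.5 g/h  (m^3/h * mg/L = g/h)
Daily solids removed = 916.5 * 24 = 21996 g/day
Convert g to kg: 21996 / 1000 = 21.996 kg/day

21.996 kg/day


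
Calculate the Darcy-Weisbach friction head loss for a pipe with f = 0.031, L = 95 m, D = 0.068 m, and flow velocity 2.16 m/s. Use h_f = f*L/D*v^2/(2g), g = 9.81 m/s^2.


v^2 = 2.16^2 = 4.6656 m^2/s^2
L/D = 95/0.068 = 1397.0588
h_f = f*(L/D)*v^2/(2g) = 0.031 * 1397.0588 * 4.6656 / 19.62 = 10.2988 m

10.2988 m


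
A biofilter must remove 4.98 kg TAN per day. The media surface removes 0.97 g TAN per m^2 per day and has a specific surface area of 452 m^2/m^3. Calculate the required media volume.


A = 4.98*1000 / 0.97 = 5134.0206 m^2
V = 5134.0206 / 452 = 11.3585

11.3585 m^3


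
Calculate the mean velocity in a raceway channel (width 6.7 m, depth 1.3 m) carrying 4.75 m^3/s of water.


Cross-sectional area = W * d = 6.7 * 1.3 = 8.71 m^2
Velocity = Q / A = 4.75 / 8.71 = 0.54535 m/s

0.54535 m/s


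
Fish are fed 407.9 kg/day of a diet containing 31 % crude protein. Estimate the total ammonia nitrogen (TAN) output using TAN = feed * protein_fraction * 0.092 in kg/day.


Protein in feed = 407.9 * 31/100 = 126.449 kg/day
TAN = protein * 0.092 = 126.449 * 0.092 = 11.633308 kg/day

11.633308 kg/day


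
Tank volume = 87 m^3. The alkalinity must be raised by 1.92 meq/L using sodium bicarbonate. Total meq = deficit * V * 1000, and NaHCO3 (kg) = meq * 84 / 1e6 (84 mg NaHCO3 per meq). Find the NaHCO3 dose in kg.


Tank volume in L = 87 m^3 * 1000 = 87000 L
Total meq required = 1.92 meq/L * 87000 L = 167040 meq
NaHCO3 mass = 167040 meq * 84 mg/meq / 1e6 = 14.0314 kg

14.0314 kg


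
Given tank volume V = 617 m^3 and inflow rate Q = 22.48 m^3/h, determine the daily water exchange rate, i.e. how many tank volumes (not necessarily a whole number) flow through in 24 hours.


Daily flow volume = 22.48 m^3/h * 24 h = 539.52 m^3/day
Exchanges = daily flow / tank volume = 539.52 / 617 = 0.874425 exchanges/day

0.874425 exchanges/day


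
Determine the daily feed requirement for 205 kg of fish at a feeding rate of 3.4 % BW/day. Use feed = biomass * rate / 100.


Feeding rate fraction = 3.4% / 100 = 0.034
Daily feed = 205 kg * 0.034 = 6.97 kg/day

6.97 kg/day


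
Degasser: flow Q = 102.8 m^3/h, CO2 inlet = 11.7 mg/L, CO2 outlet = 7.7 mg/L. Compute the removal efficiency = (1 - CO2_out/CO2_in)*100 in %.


CO2_out / CO2_in = 7.7 / 11.7 = 0.65811966
Fraction remaining = 0.65811966
efficiency = (1 - 0.65811966) * 100 = 34.188 %

34.188 %


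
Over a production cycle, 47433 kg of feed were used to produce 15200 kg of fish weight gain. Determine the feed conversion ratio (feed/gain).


FCR = feed consumed / weight gained
FCR = 47433 kg / 15200 kg = 3.12059

3.12059


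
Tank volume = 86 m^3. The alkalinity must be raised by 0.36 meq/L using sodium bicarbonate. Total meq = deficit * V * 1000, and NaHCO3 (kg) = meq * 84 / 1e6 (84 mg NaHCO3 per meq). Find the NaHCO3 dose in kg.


Tank volume in L = 86 m^3 * 1000 = 86000 L
Total meq required = 0.36 meq/L * 86000 L = 30960 meq
NaHCO3 mass = 30960 meq * 84 mg/meq / 1e6 = 2.60064 kg

2.60064 kg
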